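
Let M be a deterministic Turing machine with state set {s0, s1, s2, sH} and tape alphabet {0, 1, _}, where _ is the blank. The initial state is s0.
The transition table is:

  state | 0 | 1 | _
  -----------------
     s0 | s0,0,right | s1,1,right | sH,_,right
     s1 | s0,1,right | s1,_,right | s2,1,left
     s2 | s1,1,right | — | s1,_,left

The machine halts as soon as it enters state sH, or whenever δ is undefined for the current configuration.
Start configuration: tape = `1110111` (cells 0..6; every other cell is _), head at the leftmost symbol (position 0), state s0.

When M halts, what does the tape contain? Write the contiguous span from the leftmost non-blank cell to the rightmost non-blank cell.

1__111_1

state=s0 head=0 tape=[1]110111_   (s0,1)→(s1,1,right)
state=s1 head=1 tape=1[1]10111_   (s1,1)→(s1,_,right)
state=s1 head=2 tape=1_[1]0111_   (s1,1)→(s1,_,right)
state=s1 head=3 tape=1__[0]111_   (s1,0)→(s0,1,right)
state=s0 head=4 tape=1__1[1]11_   (s0,1)→(s1,1,right)
state=s1 head=5 tape=1__11[1]1_   (s1,1)→(s1,_,right)
state=s1 head=6 tape=1__11_[1]_   (s1,1)→(s1,_,right)
state=s1 head=7 tape=1__11__[_]   (s1,_)→(s2,1,left)
state=s2 head=6 tape=1__11_[_]1   (s2,_)→(s1,_,left)
state=s1 head=5 tape=1__11[_]_1   (s1,_)→(s2,1,left)
state=s2 head=4 tape=1__1[1]1_1
The non-blank tape span at halt is 1__111_1.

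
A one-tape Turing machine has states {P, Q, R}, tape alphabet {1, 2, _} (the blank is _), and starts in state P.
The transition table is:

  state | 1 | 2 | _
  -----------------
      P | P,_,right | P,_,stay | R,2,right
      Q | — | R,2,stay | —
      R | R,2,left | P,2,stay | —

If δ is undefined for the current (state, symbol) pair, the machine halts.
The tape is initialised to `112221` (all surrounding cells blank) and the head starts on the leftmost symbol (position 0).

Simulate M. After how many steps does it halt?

17

P | [1]12221_   read 1 → write _, move right, go to P
P | _[1]2221_   read 1 → write _, move right, go to P
P | __[2]221_   read 2 → write _, move stay, go to P
P | __[_]221_   read _ → write 2, move right, go to R
R | __2[2]21_   read 2 → write 2, move stay, go to P
P | __2[2]21_   read 2 → write _, move stay, go to P
P | __2[_]21_   read _ → write 2, move right, go to R
R | __22[2]1_   read 2 → write 2, move stay, go to P
P | __22[2]1_   read 2 → write _, move stay, go to P
P | __22[_]1_   read _ → write 2, move right, go to R
R | __222[1]_   read 1 → write 2, move left, go to R
R | __22[2]2_   read 2 → write 2, move stay, go to P
P | __22[2]2_   read 2 → write _, move stay, go to P
P | __22[_]2_   read _ → write 2, move right, go to R
R | __222[2]_   read 2 → write 2, move stay, go to P
P | __222[2]_   read 2 → write _, move stay, go to P
P | __222[_]_   read _ → write 2, move right, go to R
R | __2222[_]
M halts after 17 transitions.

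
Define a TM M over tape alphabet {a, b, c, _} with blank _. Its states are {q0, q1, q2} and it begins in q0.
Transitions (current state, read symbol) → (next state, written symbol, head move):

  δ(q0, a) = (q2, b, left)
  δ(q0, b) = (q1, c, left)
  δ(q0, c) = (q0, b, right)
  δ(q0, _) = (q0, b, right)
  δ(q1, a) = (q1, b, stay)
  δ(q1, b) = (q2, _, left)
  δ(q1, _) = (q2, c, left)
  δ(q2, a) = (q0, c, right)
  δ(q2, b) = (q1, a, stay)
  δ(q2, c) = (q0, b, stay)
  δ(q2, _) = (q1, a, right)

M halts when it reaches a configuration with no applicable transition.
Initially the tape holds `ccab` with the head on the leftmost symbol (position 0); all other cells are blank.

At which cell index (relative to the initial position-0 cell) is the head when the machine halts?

-2

state=q0 head=0 tape=___[c]cab   (q0,c)→(q0,b,right)
state=q0 head=1 tape=___b[c]ab   (q0,c)→(q0,b,right)
state=q0 head=2 tape=___bb[a]b   (q0,a)→(q2,b,left)
state=q2 head=1 tape=___b[b]bb   (q2,b)→(q1,a,stay)
state=q1 head=1 tape=___b[a]bb   (q1,a)→(q1,b,stay)
state=q1 head=1 tape=___b[b]bb   (q1,b)→(q2,_,left)
state=q2 head=0 tape=___[b]_bb   (q2,b)→(q1,a,stay)
state=q1 head=0 tape=___[a]_bb   (q1,a)→(q1,b,stay)
state=q1 head=0 tape=___[b]_bb   (q1,b)→(q2,_,left)
state=q2 head=-1 tape=__[_]__bb   (q2,_)→(q1,a,right)
state=q1 head=0 tape=__a[_]_bb   (q1,_)→(q2,c,left)
state=q2 head=-1 tape=__[a]c_bb   (q2,a)→(q0,c,right)
state=q0 head=0 tape=__c[c]_bb   (q0,c)→(q0,b,right)
state=q0 head=1 tape=__cb[_]bb   (q0,_)→(q0,b,right)
state=q0 head=2 tape=__cbb[b]b   (q0,b)→(q1,c,left)
state=q1 head=1 tape=__cb[b]cb   (q1,b)→(q2,_,left)
state=q2 head=0 tape=__c[b]_cb   (q2,b)→(q1,a,stay)
state=q1 head=0 tape=__c[a]_cb   (q1,a)→(q1,b,stay)
state=q1 head=0 tape=__c[b]_cb   (q1,b)→(q2,_,left)
state=q2 head=-1 tape=__[c]__cb   (q2,c)→(q0,b,stay)
state=q0 head=-1 tape=__[b]__cb   (q0,b)→(q1,c,left)
state=q1 head=-2 tape=_[_]c__cb   (q1,_)→(q2,c,left)
state=q2 head=-3 tape=[_]cc__cb   (q2,_)→(q1,a,right)
state=q1 head=-2 tape=a[c]c__cb
At halt the head is at cell -2.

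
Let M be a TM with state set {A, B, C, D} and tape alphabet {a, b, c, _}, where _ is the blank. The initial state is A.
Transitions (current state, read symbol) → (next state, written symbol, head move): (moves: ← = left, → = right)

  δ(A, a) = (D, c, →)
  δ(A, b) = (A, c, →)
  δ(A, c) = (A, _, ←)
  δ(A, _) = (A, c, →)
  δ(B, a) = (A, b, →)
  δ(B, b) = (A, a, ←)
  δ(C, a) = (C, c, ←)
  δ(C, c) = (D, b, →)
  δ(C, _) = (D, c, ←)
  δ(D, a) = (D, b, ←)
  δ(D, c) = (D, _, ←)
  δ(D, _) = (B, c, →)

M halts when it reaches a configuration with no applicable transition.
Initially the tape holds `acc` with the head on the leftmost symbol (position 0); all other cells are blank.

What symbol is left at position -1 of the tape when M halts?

c

state=A head=0 tape=_[a]cc   (A,a)→(D,c,→)
state=D head=1 tape=_c[c]c   (D,c)→(D,_,←)
state=D head=0 tape=_[c]_c   (D,c)→(D,_,←)
state=D head=-1 tape=[_]__c   (D,_)→(B,c,→)
state=B head=0 tape=c[_]_c
Cell -1 holds c when M halts.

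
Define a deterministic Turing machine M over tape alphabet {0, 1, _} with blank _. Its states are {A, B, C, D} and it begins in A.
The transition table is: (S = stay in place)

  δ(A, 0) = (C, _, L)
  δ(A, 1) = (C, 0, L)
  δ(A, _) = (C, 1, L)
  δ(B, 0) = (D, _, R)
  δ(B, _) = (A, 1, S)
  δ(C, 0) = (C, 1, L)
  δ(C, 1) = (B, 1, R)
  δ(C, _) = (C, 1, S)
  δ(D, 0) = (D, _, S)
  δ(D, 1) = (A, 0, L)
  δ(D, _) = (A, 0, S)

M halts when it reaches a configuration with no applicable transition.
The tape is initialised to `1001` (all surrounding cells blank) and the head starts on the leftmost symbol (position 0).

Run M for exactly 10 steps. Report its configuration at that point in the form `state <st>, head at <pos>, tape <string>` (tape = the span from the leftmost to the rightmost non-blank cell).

state A, head at 1, tape 11101

state=A head=0 tape=_[1]001   (A,1)→(C,0,L)
state=C head=-1 tape=[_]0001   (C,_)→(C,1,S)
state=C head=-1 tape=[1]0001   (C,1)→(B,1,R)
state=B head=0 tape=1[0]001   (B,0)→(D,_,R)
state=D head=1 tape=1_[0]01   (D,0)→(D,_,S)
state=D head=1 tape=1_[_]01   (D,_)→(A,0,S)
state=A head=1 tape=1_[0]01   (A,0)→(C,_,L)
state=C head=0 tape=1[_]_01   (C,_)→(C,1,S)
state=C head=0 tape=1[1]_01   (C,1)→(B,1,R)
state=B head=1 tape=11[_]01   (B,_)→(A,1,S)
state=A head=1 tape=11[1]01
After 10 steps: state A, head at 1, tape 11101.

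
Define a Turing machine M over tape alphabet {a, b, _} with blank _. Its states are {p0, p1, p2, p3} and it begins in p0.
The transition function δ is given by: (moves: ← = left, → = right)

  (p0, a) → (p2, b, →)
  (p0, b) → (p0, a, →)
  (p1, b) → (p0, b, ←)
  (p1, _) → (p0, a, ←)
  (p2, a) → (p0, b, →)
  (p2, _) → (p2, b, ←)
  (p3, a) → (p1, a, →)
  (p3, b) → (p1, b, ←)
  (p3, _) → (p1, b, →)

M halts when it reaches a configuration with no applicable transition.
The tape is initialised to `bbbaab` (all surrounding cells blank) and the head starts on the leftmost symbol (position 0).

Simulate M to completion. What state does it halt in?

p0

p0 | [b]bbaab_   read b → write a, move →, go to p0
p0 | a[b]baab_   read b → write a, move →, go to p0
p0 | aa[b]aab_   read b → write a, move →, go to p0
p0 | aaa[a]ab_   read a → write b, move →, go to p2
p2 | aaab[a]b_   read a → write b, move →, go to p0
p0 | aaabb[b]_   read b → write a, move →, go to p0
p0 | aaabba[_]
No transition is defined for (p0, _); M halts in state p0.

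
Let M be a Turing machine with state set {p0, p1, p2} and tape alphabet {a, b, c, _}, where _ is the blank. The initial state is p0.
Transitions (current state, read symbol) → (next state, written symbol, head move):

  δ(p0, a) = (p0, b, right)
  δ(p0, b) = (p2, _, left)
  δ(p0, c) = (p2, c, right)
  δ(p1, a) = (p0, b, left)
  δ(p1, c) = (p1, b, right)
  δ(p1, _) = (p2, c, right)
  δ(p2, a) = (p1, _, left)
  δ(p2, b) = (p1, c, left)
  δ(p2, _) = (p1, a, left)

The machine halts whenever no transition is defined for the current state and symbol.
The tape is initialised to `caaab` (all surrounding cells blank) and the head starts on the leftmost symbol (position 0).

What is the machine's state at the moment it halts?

p1

state=p0 head=0 tape=[c]aaab__   (p0,c)→(p2,c,right)
state=p2 head=1 tape=c[a]aab__   (p2,a)→(p1,_,left)
state=p1 head=0 tape=[c]_aab__   (p1,c)→(p1,b,right)
state=p1 head=1 tape=b[_]aab__   (p1,_)→(p2,c,right)
state=p2 head=2 tape=bc[a]ab__   (p2,a)→(p1,_,left)
state=p1 head=1 tape=b[c]_ab__   (p1,c)→(p1,b,right)
state=p1 head=2 tape=bb[_]ab__   (p1,_)→(p2,c,right)
state=p2 head=3 tape=bbc[a]b__   (p2,a)→(p1,_,left)
state=p1 head=2 tape=bb[c]_b__   (p1,c)→(p1,b,right)
state=p1 head=3 tape=bbb[_]b__   (p1,_)→(p2,c,right)
state=p2 head=4 tape=bbbc[b]__   (p2,b)→(p1,c,left)
state=p1 head=3 tape=bbb[c]c__   (p1,c)→(p1,b,right)
state=p1 head=4 tape=bbbb[c]__   (p1,c)→(p1,b,right)
state=p1 head=5 tape=bbbbb[_]_   (p1,_)→(p2,c,right)
state=p2 head=6 tape=bbbbbc[_]   (p2,_)→(p1,a,left)
state=p1 head=5 tape=bbbbb[c]a   (p1,c)→(p1,b,right)
state=p1 head=6 tape=bbbbbb[a]   (p1,a)→(p0,b,left)
state=p0 head=5 tape=bbbbb[b]b   (p0,b)→(p2,_,left)
state=p2 head=4 tape=bbbb[b]_b   (p2,b)→(p1,c,left)
state=p1 head=3 tape=bbb[b]c_b
No transition is defined for (p1, b); M halts in state p1.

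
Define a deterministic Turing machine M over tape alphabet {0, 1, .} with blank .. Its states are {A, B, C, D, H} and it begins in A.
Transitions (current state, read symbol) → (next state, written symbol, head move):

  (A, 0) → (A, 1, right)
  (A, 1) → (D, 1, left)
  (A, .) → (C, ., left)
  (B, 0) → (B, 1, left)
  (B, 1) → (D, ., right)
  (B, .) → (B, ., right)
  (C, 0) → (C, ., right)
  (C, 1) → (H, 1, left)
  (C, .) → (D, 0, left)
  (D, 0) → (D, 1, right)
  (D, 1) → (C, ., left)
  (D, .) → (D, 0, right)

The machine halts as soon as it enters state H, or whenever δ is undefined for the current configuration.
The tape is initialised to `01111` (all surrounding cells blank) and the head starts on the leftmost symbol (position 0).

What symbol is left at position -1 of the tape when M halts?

1

A | ..[0]1111   read 0 → write 1, move right, go to A
A | ..1[1]111   read 1 → write 1, move left, go to D
D | ..[1]1111   read 1 → write ., move left, go to C
C | .[.].1111   read . → write 0, move left, go to D
D | [.]0.1111   read . → write 0, move right, go to D
D | 0[0].1111   read 0 → write 1, move right, go to D
D | 01[.]1111   read . → write 0, move right, go to D
D | 010[1]111   read 1 → write ., move left, go to C
C | 01[0].111   read 0 → write ., move right, go to C
C | 01.[.]111   read . → write 0, move left, go to D
D | 01[.]0111   read . → write 0, move right, go to D
D | 010[0]111   read 0 → write 1, move right, go to D
D | 0101[1]11   read 1 → write ., move left, go to C
C | 010[1].11   read 1 → write 1, move left, go to H
H | 01[0]1.11
Cell -1 holds 1 when M halts.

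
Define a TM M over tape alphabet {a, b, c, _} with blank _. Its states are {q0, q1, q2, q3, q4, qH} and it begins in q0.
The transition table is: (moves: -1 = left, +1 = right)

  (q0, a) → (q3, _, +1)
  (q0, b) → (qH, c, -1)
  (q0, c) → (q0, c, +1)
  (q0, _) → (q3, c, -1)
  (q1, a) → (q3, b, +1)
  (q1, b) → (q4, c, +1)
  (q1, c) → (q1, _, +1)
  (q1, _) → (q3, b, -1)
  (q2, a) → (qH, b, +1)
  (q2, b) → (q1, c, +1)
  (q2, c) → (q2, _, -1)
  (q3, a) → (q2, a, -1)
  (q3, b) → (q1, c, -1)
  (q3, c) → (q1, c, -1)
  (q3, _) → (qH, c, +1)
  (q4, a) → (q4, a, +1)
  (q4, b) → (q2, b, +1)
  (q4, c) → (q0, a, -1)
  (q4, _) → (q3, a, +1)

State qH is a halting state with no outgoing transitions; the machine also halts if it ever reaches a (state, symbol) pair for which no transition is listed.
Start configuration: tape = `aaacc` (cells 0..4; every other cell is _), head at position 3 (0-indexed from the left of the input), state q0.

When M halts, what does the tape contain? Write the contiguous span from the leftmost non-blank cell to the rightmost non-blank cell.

q0 | aaa[c]c__   read c → write c, move +1, go to q0
q0 | aaac[c]__   read c → write c, move +1, go to q0
q0 | aaacc[_]_   read _ → write c, move -1, go to q3
q3 | aaac[c]c_   read c → write c, move -1, go to q1
q1 | aaa[c]cc_   read c → write _, move +1, go to q1
q1 | aaa_[c]c_   read c → write _, move +1, go to q1
q1 | aaa__[c]_   read c → write _, move +1, go to q1
q1 | aaa___[_]   read _ → write b, move -1, go to q3
q3 | aaa__[_]b   read _ → write c, move +1, go to qH
qH | aaa__c[b]
The non-blank tape span at halt is aaa__cb.

aaa__cb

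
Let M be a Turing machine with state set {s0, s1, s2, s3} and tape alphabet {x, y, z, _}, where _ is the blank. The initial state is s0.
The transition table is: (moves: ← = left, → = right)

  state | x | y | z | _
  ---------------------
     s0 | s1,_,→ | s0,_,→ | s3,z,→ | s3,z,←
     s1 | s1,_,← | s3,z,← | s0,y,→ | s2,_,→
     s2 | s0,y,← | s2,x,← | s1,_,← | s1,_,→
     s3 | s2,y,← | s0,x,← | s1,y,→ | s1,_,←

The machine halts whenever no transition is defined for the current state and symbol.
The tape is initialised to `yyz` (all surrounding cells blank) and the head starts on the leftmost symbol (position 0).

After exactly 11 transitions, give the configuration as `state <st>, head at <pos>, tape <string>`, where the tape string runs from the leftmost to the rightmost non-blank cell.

state=s0 head=0 tape=_[y]yz_   (s0,y)→(s0,_,→)
state=s0 head=1 tape=__[y]z_   (s0,y)→(s0,_,→)
state=s0 head=2 tape=___[z]_   (s0,z)→(s3,z,→)
state=s3 head=3 tape=___z[_]   (s3,_)→(s1,_,←)
state=s1 head=2 tape=___[z]_   (s1,z)→(s0,y,→)
state=s0 head=3 tape=___y[_]   (s0,_)→(s3,z,←)
state=s3 head=2 tape=___[y]z   (s3,y)→(s0,x,←)
state=s0 head=1 tape=__[_]xz   (s0,_)→(s3,z,←)
state=s3 head=0 tape=_[_]zxz   (s3,_)→(s1,_,←)
state=s1 head=-1 tape=[_]_zxz   (s1,_)→(s2,_,→)
state=s2 head=0 tape=_[_]zxz   (s2,_)→(s1,_,→)
state=s1 head=1 tape=__[z]xz
After 11 steps: state s1, head at 1, tape zxz.

state s1, head at 1, tape zxz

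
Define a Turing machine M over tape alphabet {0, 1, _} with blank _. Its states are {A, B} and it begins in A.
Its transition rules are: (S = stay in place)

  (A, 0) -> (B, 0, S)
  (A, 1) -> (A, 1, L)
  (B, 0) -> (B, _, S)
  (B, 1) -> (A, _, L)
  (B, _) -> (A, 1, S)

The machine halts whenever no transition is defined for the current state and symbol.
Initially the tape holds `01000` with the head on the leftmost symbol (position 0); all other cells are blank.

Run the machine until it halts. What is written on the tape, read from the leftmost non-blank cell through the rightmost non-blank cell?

state=A head=0 tape=_[0]1000   (A,0)→(B,0,S)
state=B head=0 tape=_[0]1000   (B,0)→(B,_,S)
state=B head=0 tape=_[_]1000   (B,_)→(A,1,S)
state=A head=0 tape=_[1]1000   (A,1)→(A,1,L)
state=A head=-1 tape=[_]11000
The non-blank tape span at halt is 11000.

11000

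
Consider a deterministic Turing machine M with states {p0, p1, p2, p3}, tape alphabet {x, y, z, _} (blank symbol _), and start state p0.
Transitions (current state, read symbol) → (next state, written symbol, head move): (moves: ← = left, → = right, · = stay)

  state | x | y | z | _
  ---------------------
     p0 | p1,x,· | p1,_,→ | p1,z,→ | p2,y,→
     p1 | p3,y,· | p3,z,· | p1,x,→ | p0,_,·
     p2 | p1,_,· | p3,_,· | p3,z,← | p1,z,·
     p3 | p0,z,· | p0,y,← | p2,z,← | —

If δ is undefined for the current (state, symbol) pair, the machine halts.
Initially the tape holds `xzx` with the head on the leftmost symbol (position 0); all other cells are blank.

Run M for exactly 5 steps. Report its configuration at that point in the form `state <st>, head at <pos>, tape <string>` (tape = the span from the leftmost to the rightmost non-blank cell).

state=p0 head=0 tape=_[x]zx   (p0,x)→(p1,x,·)
state=p1 head=0 tape=_[x]zx   (p1,x)→(p3,y,·)
state=p3 head=0 tape=_[y]zx   (p3,y)→(p0,y,←)
state=p0 head=-1 tape=[_]yzx   (p0,_)→(p2,y,→)
state=p2 head=0 tape=y[y]zx   (p2,y)→(p3,_,·)
state=p3 head=0 tape=y[_]zx
After 5 steps: state p3, head at 0, tape y_zx.

state p3, head at 0, tape y_zx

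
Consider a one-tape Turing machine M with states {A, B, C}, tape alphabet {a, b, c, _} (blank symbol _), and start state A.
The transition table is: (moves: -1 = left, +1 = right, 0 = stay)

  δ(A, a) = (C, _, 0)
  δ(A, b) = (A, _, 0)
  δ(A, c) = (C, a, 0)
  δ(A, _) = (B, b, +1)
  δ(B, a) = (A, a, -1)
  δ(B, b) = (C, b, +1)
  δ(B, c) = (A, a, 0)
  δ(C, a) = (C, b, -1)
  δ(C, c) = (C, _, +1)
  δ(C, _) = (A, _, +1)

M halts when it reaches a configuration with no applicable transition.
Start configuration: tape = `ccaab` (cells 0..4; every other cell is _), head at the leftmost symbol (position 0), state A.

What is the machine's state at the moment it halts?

B

state=A head=0 tape=_[c]caab_   (A,c)→(C,a,0)
state=C head=0 tape=_[a]caab_   (C,a)→(C,b,-1)
state=C head=-1 tape=[_]bcaab_   (C,_)→(A,_,+1)
state=A head=0 tape=_[b]caab_   (A,b)→(A,_,0)
state=A head=0 tape=_[_]caab_   (A,_)→(B,b,+1)
state=B head=1 tape=_b[c]aab_   (B,c)→(A,a,0)
state=A head=1 tape=_b[a]aab_   (A,a)→(C,_,0)
state=C head=1 tape=_b[_]aab_   (C,_)→(A,_,+1)
state=A head=2 tape=_b_[a]ab_   (A,a)→(C,_,0)
state=C head=2 tape=_b_[_]ab_   (C,_)→(A,_,+1)
state=A head=3 tape=_b__[a]b_   (A,a)→(C,_,0)
state=C head=3 tape=_b__[_]b_   (C,_)→(A,_,+1)
state=A head=4 tape=_b___[b]_   (A,b)→(A,_,0)
state=A head=4 tape=_b___[_]_   (A,_)→(B,b,+1)
state=B head=5 tape=_b___b[_]
No transition is defined for (B, _); M halts in state B.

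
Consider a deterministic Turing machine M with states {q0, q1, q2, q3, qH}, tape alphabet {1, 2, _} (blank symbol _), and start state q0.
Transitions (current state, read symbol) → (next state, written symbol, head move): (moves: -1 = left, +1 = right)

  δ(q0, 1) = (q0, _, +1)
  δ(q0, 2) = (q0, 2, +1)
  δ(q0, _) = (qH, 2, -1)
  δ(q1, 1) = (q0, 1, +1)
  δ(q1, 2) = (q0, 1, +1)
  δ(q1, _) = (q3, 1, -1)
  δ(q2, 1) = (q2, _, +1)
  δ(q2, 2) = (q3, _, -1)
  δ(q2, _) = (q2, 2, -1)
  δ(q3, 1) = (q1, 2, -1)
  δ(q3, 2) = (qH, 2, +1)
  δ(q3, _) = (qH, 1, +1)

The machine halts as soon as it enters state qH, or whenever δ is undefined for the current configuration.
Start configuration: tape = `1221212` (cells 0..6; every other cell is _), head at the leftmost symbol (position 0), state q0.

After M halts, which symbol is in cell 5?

_

state=q0 head=0 tape=[1]221212_   (q0,1)→(q0,_,+1)
state=q0 head=1 tape=_[2]21212_   (q0,2)→(q0,2,+1)
state=q0 head=2 tape=_2[2]1212_   (q0,2)→(q0,2,+1)
state=q0 head=3 tape=_22[1]212_   (q0,1)→(q0,_,+1)
state=q0 head=4 tape=_22_[2]12_   (q0,2)→(q0,2,+1)
state=q0 head=5 tape=_22_2[1]2_   (q0,1)→(q0,_,+1)
state=q0 head=6 tape=_22_2_[2]_   (q0,2)→(q0,2,+1)
state=q0 head=7 tape=_22_2_2[_]   (q0,_)→(qH,2,-1)
state=qH head=6 tape=_22_2_[2]2
Cell 5 holds _ when M halts.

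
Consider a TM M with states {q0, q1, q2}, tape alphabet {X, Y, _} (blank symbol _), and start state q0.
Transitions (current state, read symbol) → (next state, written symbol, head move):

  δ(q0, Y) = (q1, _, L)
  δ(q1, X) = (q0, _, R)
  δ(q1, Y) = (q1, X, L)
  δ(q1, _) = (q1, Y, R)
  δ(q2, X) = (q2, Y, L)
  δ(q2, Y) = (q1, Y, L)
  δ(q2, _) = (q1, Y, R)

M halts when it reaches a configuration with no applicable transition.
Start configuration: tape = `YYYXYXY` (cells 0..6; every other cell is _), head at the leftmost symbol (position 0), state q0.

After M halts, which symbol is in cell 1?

X

q0 | __[Y]YYXYXY   read Y → write _, move L, go to q1
q1 | _[_]_YYXYXY   read _ → write Y, move R, go to q1
q1 | _Y[_]YYXYXY   read _ → write Y, move R, go to q1
q1 | _YY[Y]YXYXY   read Y → write X, move L, go to q1
q1 | _Y[Y]XYXYXY   read Y → write X, move L, go to q1
q1 | _[Y]XXYXYXY   read Y → write X, move L, go to q1
q1 | [_]XXXYXYXY   read _ → write Y, move R, go to q1
q1 | Y[X]XXYXYXY   read X → write _, move R, go to q0
q0 | Y_[X]XYXYXY
Cell 1 holds X when M halts.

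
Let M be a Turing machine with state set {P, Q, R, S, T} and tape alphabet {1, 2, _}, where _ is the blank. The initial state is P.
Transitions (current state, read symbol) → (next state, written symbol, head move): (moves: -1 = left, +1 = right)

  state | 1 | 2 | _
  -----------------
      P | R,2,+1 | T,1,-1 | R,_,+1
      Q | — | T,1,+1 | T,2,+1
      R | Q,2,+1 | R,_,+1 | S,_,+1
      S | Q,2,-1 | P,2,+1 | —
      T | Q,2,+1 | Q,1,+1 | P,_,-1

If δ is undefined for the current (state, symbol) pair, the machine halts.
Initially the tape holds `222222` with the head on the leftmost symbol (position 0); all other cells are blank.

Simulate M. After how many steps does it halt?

15

P | __[2]22222__   read 2 → write 1, move -1, go to T
T | _[_]122222__   read _ → write _, move -1, go to P
P | [_]_122222__   read _ → write _, move +1, go to R
R | _[_]122222__   read _ → write _, move +1, go to S
S | __[1]22222__   read 1 → write 2, move -1, go to Q
Q | _[_]222222__   read _ → write 2, move +1, go to T
T | _2[2]22222__   read 2 → write 1, move +1, go to Q
Q | _21[2]2222__   read 2 → write 1, move +1, go to T
T | _211[2]222__   read 2 → write 1, move +1, go to Q
Q | _2111[2]22__   read 2 → write 1, move +1, go to T
T | _21111[2]2__   read 2 → write 1, move +1, go to Q
Q | _211111[2]__   read 2 → write 1, move +1, go to T
T | _2111111[_]_   read _ → write _, move -1, go to P
P | _211111[1]__   read 1 → write 2, move +1, go to R
R | _2111112[_]_   read _ → write _, move +1, go to S
S | _2111112_[_]
M halts after 15 transitions.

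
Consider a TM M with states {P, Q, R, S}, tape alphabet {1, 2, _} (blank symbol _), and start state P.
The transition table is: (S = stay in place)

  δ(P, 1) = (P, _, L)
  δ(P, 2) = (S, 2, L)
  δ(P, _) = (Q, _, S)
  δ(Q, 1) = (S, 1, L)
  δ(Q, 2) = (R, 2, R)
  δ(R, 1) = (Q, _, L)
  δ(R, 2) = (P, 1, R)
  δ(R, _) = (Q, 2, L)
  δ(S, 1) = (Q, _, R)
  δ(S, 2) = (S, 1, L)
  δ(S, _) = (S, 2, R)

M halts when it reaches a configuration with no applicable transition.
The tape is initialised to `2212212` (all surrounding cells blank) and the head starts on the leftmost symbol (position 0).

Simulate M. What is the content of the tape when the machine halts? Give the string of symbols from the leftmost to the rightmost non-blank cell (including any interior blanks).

state=P head=0 tape=__[2]212212   (P,2)→(S,2,L)
state=S head=-1 tape=_[_]2212212   (S,_)→(S,2,R)
state=S head=0 tape=_2[2]212212   (S,2)→(S,1,L)
state=S head=-1 tape=_[2]1212212   (S,2)→(S,1,L)
state=S head=-2 tape=[_]11212212   (S,_)→(S,2,R)
state=S head=-1 tape=2[1]1212212   (S,1)→(Q,_,R)
state=Q head=0 tape=2_[1]212212   (Q,1)→(S,1,L)
state=S head=-1 tape=2[_]1212212   (S,_)→(S,2,R)
state=S head=0 tape=22[1]212212   (S,1)→(Q,_,R)
state=Q head=1 tape=22_[2]12212   (Q,2)→(R,2,R)
state=R head=2 tape=22_2[1]2212   (R,1)→(Q,_,L)
state=Q head=1 tape=22_[2]_2212   (Q,2)→(R,2,R)
state=R head=2 tape=22_2[_]2212   (R,_)→(Q,2,L)
state=Q head=1 tape=22_[2]22212   (Q,2)→(R,2,R)
state=R head=2 tape=22_2[2]2212   (R,2)→(P,1,R)
state=P head=3 tape=22_21[2]212   (P,2)→(S,2,L)
state=S head=2 tape=22_2[1]2212   (S,1)→(Q,_,R)
state=Q head=3 tape=22_2_[2]212   (Q,2)→(R,2,R)
state=R head=4 tape=22_2_2[2]12   (R,2)→(P,1,R)
state=P head=5 tape=22_2_21[1]2   (P,1)→(P,_,L)
state=P head=4 tape=22_2_2[1]_2   (P,1)→(P,_,L)
state=P head=3 tape=22_2_[2]__2   (P,2)→(S,2,L)
state=S head=2 tape=22_2[_]2__2   (S,_)→(S,2,R)
state=S head=3 tape=22_22[2]__2   (S,2)→(S,1,L)
state=S head=2 tape=22_2[2]1__2   (S,2)→(S,1,L)
state=S head=1 tape=22_[2]11__2   (S,2)→(S,1,L)
state=S head=0 tape=22[_]111__2   (S,_)→(S,2,R)
state=S head=1 tape=222[1]11__2   (S,1)→(Q,_,R)
state=Q head=2 tape=222_[1]1__2   (Q,1)→(S,1,L)
state=S head=1 tape=222[_]11__2   (S,_)→(S,2,R)
state=S head=2 tape=2222[1]1__2   (S,1)→(Q,_,R)
state=Q head=3 tape=2222_[1]__2   (Q,1)→(S,1,L)
state=S head=2 tape=2222[_]1__2   (S,_)→(S,2,R)
state=S head=3 tape=22222[1]__2   (S,1)→(Q,_,R)
state=Q head=4 tape=22222_[_]_2
The non-blank tape span at halt is 22222___2.

22222___2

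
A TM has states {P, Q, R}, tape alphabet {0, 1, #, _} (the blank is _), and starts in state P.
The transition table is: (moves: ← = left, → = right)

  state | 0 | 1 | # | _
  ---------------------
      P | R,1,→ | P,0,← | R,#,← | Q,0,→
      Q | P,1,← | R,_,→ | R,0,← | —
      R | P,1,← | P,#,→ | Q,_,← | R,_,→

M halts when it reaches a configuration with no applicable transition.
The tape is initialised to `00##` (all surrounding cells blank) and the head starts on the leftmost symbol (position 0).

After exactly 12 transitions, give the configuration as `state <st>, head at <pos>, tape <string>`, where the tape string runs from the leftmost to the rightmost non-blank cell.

state Q, head at -2, tape #0##

P | __[0]0##   read 0 → write 1, move →, go to R
R | __1[0]##   read 0 → write 1, move ←, go to P
P | __[1]1##   read 1 → write 0, move ←, go to P
P | _[_]01##   read _ → write 0, move →, go to Q
Q | _0[0]1##   read 0 → write 1, move ←, go to P
P | _[0]11##   read 0 → write 1, move →, go to R
R | _1[1]1##   read 1 → write #, move →, go to P
P | _1#[1]##   read 1 → write 0, move ←, go to P
P | _1[#]0##   read # → write #, move ←, go to R
R | _[1]#0##   read 1 → write #, move →, go to P
P | _#[#]0##   read # → write #, move ←, go to R
R | _[#]#0##   read # → write _, move ←, go to Q
Q | [_]_#0##
After 12 steps: state Q, head at -2, tape #0##.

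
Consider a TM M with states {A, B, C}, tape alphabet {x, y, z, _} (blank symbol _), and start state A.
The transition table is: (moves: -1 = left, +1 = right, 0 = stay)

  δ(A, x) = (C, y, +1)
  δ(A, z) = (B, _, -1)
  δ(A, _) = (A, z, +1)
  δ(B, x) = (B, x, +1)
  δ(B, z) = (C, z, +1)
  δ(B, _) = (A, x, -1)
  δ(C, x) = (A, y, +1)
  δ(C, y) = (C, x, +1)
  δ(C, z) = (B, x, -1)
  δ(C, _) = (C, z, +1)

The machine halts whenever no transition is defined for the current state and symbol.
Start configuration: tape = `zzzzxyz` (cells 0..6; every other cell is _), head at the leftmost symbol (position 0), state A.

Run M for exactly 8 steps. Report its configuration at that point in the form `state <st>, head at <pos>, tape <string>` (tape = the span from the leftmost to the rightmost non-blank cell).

state=A head=0 tape=__[z]zzzxyz   (A,z)→(B,_,-1)
state=B head=-1 tape=_[_]_zzzxyz   (B,_)→(A,x,-1)
state=A head=-2 tape=[_]x_zzzxyz   (A,_)→(A,z,+1)
state=A head=-1 tape=z[x]_zzzxyz   (A,x)→(C,y,+1)
state=C head=0 tape=zy[_]zzzxyz   (C,_)→(C,z,+1)
state=C head=1 tape=zyz[z]zzxyz   (C,z)→(B,x,-1)
state=B head=0 tape=zy[z]xzzxyz   (B,z)→(C,z,+1)
state=C head=1 tape=zyz[x]zzxyz   (C,x)→(A,y,+1)
state=A head=2 tape=zyzy[z]zxyz
After 8 steps: state A, head at 2, tape zyzyzzxyz.

state A, head at 2, tape zyzyzzxyz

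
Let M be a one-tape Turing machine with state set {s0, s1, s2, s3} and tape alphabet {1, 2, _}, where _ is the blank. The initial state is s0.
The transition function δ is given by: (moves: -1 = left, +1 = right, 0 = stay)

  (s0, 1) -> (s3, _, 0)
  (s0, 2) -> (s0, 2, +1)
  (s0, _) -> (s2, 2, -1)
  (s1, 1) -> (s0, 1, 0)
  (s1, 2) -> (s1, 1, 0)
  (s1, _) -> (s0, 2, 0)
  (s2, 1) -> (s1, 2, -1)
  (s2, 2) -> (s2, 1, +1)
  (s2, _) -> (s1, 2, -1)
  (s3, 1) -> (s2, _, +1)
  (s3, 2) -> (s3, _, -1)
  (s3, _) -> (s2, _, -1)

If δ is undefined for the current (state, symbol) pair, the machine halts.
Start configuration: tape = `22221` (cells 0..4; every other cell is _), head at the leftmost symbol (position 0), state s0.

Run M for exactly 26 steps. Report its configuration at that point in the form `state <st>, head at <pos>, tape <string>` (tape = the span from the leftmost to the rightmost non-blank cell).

s0 | _[2]2221   read 2 → write 2, move +1, go to s0
s0 | _2[2]221   read 2 → write 2, move +1, go to s0
s0 | _22[2]21   read 2 → write 2, move +1, go to s0
s0 | _222[2]1   read 2 → write 2, move +1, go to s0
s0 | _2222[1]   read 1 → write _, move 0, go to s3
s3 | _2222[_]   read _ → write _, move -1, go to s2
s2 | _222[2]_   read 2 → write 1, move +1, go to s2
s2 | _2221[_]   read _ → write 2, move -1, go to s1
s1 | _222[1]2   read 1 → write 1, move 0, go to s0
s0 | _222[1]2   read 1 → write _, move 0, go to s3
s3 | _222[_]2   read _ → write _, move -1, go to s2
s2 | _22[2]_2   read 2 → write 1, move +1, go to s2
s2 | _221[_]2   read _ → write 2, move -1, go to s1
s1 | _22[1]22   read 1 → write 1, move 0, go to s0
s0 | _22[1]22   read 1 → write _, move 0, go to s3
s3 | _22[_]22   read _ → write _, move -1, go to s2
s2 | _2[2]_22   read 2 → write 1, move +1, go to s2
s2 | _21[_]22   read _ → write 2, move -1, go to s1
s1 | _2[1]222   read 1 → write 1, move 0, go to s0
s0 | _2[1]222   read 1 → write _, move 0, go to s3
s3 | _2[_]222   read _ → write _, move -1, go to s2
s2 | _[2]_222   read 2 → write 1, move +1, go to s2
s2 | _1[_]222   read _ → write 2, move -1, go to s1
s1 | _[1]2222   read 1 → write 1, move 0, go to s0
s0 | _[1]2222   read 1 → write _, move 0, go to s3
s3 | _[_]2222   read _ → write _, move -1, go to s2
s2 | [_]_2222
After 26 steps: state s2, head at -1, tape 2222.

state s2, head at -1, tape 2222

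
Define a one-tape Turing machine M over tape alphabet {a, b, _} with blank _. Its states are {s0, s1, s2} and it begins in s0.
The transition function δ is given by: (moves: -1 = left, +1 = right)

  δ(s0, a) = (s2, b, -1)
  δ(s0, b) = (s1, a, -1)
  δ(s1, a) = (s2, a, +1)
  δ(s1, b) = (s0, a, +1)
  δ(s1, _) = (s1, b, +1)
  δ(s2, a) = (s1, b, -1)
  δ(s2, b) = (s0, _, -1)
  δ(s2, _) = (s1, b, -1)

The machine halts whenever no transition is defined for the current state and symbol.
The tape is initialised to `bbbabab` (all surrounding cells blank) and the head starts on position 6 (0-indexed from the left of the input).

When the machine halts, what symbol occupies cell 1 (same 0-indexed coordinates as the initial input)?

_

s0 | __bbbaba[b]   read b → write a, move -1, go to s1
s1 | __bbbab[a]a   read a → write a, move +1, go to s2
s2 | __bbbaba[a]   read a → write b, move -1, go to s1
s1 | __bbbab[a]b   read a → write a, move +1, go to s2
s2 | __bbbaba[b]   read b → write _, move -1, go to s0
s0 | __bbbab[a]_   read a → write b, move -1, go to s2
s2 | __bbba[b]b_   read b → write _, move -1, go to s0
s0 | __bbb[a]_b_   read a → write b, move -1, go to s2
s2 | __bb[b]b_b_   read b → write _, move -1, go to s0
s0 | __b[b]_b_b_   read b → write a, move -1, go to s1
s1 | __[b]a_b_b_   read b → write a, move +1, go to s0
s0 | __a[a]_b_b_   read a → write b, move -1, go to s2
s2 | __[a]b_b_b_   read a → write b, move -1, go to s1
s1 | _[_]bb_b_b_   read _ → write b, move +1, go to s1
s1 | _b[b]b_b_b_   read b → write a, move +1, go to s0
s0 | _ba[b]_b_b_   read b → write a, move -1, go to s1
s1 | _b[a]a_b_b_   read a → write a, move +1, go to s2
s2 | _ba[a]_b_b_   read a → write b, move -1, go to s1
s1 | _b[a]b_b_b_   read a → write a, move +1, go to s2
s2 | _ba[b]_b_b_   read b → write _, move -1, go to s0
s0 | _b[a]__b_b_   read a → write b, move -1, go to s2
s2 | _[b]b__b_b_   read b → write _, move -1, go to s0
s0 | [_]_b__b_b_
Cell 1 holds _ when M halts.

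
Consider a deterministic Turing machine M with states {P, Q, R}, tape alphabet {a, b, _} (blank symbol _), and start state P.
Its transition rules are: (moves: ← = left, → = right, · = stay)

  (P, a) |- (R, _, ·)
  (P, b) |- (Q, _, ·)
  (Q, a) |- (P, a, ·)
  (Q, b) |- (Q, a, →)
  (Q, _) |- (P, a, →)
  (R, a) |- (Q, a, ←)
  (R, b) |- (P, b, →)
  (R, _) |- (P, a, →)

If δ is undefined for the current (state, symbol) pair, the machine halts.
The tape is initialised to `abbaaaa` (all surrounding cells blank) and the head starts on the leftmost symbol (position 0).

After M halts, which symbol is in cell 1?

P | [a]bbaaaa_   read a → write _, move ·, go to R
R | [_]bbaaaa_   read _ → write a, move →, go to P
P | a[b]baaaa_   read b → write _, move ·, go to Q
Q | a[_]baaaa_   read _ → write a, move →, go to P
P | aa[b]aaaa_   read b → write _, move ·, go to Q
Q | aa[_]aaaa_   read _ → write a, move →, go to P
P | aaa[a]aaa_   read a → write _, move ·, go to R
R | aaa[_]aaa_   read _ → write a, move →, go to P
P | aaaa[a]aa_   read a → write _, move ·, go to R
R | aaaa[_]aa_   read _ → write a, move →, go to P
P | aaaaa[a]a_   read a → write _, move ·, go to R
R | aaaaa[_]a_   read _ → write a, move →, go to P
P | aaaaaa[a]_   read a → write _, move ·, go to R
R | aaaaaa[_]_   read _ → write a, move →, go to P
P | aaaaaaa[_]
Cell 1 holds a when M halts.

a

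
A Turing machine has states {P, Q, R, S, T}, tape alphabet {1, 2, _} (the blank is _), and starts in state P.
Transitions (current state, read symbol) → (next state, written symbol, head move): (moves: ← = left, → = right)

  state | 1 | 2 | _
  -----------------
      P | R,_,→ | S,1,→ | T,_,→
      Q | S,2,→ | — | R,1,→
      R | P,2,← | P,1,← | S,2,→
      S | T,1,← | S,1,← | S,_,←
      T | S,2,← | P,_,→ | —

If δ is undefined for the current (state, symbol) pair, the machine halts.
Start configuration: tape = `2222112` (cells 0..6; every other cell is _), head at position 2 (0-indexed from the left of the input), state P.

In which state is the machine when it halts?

T

state=P head=2 tape=22[2]2112_   (P,2)→(S,1,→)
state=S head=3 tape=221[2]112_   (S,2)→(S,1,←)
state=S head=2 tape=22[1]1112_   (S,1)→(T,1,←)
state=T head=1 tape=2[2]11112_   (T,2)→(P,_,→)
state=P head=2 tape=2_[1]1112_   (P,1)→(R,_,→)
state=R head=3 tape=2__[1]112_   (R,1)→(P,2,←)
state=P head=2 tape=2_[_]2112_   (P,_)→(T,_,→)
state=T head=3 tape=2__[2]112_   (T,2)→(P,_,→)
state=P head=4 tape=2___[1]12_   (P,1)→(R,_,→)
state=R head=5 tape=2____[1]2_   (R,1)→(P,2,←)
state=P head=4 tape=2___[_]22_   (P,_)→(T,_,→)
state=T head=5 tape=2____[2]2_   (T,2)→(P,_,→)
state=P head=6 tape=2_____[2]_   (P,2)→(S,1,→)
state=S head=7 tape=2_____1[_]   (S,_)→(S,_,←)
state=S head=6 tape=2_____[1]_   (S,1)→(T,1,←)
state=T head=5 tape=2____[_]1_
No transition is defined for (T, _); M halts in state T.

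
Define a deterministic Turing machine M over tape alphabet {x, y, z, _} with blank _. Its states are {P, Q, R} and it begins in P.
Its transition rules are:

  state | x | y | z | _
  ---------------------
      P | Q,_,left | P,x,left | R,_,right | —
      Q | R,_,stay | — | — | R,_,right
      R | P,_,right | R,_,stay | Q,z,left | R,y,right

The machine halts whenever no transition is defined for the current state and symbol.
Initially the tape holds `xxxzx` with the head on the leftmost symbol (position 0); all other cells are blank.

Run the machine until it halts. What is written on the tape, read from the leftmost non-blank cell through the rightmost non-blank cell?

P | _[x]xxzx   read x → write _, move left, go to Q
Q | [_]_xxzx   read _ → write _, move right, go to R
R | _[_]xxzx   read _ → write y, move right, go to R
R | _y[x]xzx   read x → write _, move right, go to P
P | _y_[x]zx   read x → write _, move left, go to Q
Q | _y[_]_zx   read _ → write _, move right, go to R
R | _y_[_]zx   read _ → write y, move right, go to R
R | _y_y[z]x   read z → write z, move left, go to Q
Q | _y_[y]zx
The non-blank tape span at halt is y_yzx.

y_yzx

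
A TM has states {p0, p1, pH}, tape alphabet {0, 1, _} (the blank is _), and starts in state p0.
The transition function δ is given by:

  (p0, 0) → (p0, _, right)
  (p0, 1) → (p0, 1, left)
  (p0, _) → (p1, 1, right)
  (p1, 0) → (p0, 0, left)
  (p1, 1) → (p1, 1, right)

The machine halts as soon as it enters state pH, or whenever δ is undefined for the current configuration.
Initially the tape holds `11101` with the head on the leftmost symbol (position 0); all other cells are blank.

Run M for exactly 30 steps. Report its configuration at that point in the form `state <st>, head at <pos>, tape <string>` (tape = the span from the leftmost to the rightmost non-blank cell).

state=p0 head=0 tape=___[1]1101   (p0,1)→(p0,1,left)
state=p0 head=-1 tape=__[_]11101   (p0,_)→(p1,1,right)
state=p1 head=0 tape=__1[1]1101   (p1,1)→(p1,1,right)
state=p1 head=1 tape=__11[1]101   (p1,1)→(p1,1,right)
state=p1 head=2 tape=__111[1]01   (p1,1)→(p1,1,right)
state=p1 head=3 tape=__1111[0]1   (p1,0)→(p0,0,left)
state=p0 head=2 tape=__111[1]01   (p0,1)→(p0,1,left)
state=p0 head=1 tape=__11[1]101   (p0,1)→(p0,1,left)
state=p0 head=0 tape=__1[1]1101   (p0,1)→(p0,1,left)
state=p0 head=-1 tape=__[1]11101   (p0,1)→(p0,1,left)
state=p0 head=-2 tape=_[_]111101   (p0,_)→(p1,1,right)
state=p1 head=-1 tape=_1[1]11101   (p1,1)→(p1,1,right)
state=p1 head=0 tape=_11[1]1101   (p1,1)→(p1,1,right)
state=p1 head=1 tape=_111[1]101   (p1,1)→(p1,1,right)
state=p1 head=2 tape=_1111[1]01   (p1,1)→(p1,1,right)
state=p1 head=3 tape=_11111[0]1   (p1,0)→(p0,0,left)
state=p0 head=2 tape=_1111[1]01   (p0,1)→(p0,1,left)
state=p0 head=1 tape=_111[1]101   (p0,1)→(p0,1,left)
state=p0 head=0 tape=_11[1]1101   (p0,1)→(p0,1,left)
state=p0 head=-1 tape=_1[1]11101   (p0,1)→(p0,1,left)
state=p0 head=-2 tape=_[1]111101   (p0,1)→(p0,1,left)
state=p0 head=-3 tape=[_]1111101   (p0,_)→(p1,1,right)
state=p1 head=-2 tape=1[1]111101   (p1,1)→(p1,1,right)
state=p1 head=-1 tape=11[1]11101   (p1,1)→(p1,1,right)
state=p1 head=0 tape=111[1]1101   (p1,1)→(p1,1,right)
state=p1 head=1 tape=1111[1]101   (p1,1)→(p1,1,right)
state=p1 head=2 tape=11111[1]01   (p1,1)→(p1,1,right)
state=p1 head=3 tape=111111[0]1   (p1,0)→(p0,0,left)
state=p0 head=2 tape=11111[1]01   (p0,1)→(p0,1,left)
state=p0 head=1 tape=1111[1]101   (p0,1)→(p0,1,left)
state=p0 head=0 tape=111[1]1101
After 30 steps: state p0, head at 0, tape 11111101.

state p0, head at 0, tape 11111101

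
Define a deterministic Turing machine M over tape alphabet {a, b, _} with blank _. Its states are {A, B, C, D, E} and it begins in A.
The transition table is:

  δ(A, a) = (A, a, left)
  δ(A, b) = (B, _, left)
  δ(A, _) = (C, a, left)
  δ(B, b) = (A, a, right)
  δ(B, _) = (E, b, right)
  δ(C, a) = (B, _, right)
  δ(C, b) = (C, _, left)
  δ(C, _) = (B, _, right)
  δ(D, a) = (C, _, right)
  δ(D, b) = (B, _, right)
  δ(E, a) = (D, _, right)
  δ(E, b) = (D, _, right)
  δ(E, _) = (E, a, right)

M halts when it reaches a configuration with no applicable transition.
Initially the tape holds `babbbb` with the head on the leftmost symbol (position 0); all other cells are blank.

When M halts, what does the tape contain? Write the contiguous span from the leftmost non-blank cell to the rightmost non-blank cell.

A | _[b]abbbb   read b → write _, move left, go to B
B | [_]_abbbb   read _ → write b, move right, go to E
E | b[_]abbbb   read _ → write a, move right, go to E
E | ba[a]bbbb   read a → write _, move right, go to D
D | ba_[b]bbb   read b → write _, move right, go to B
B | ba__[b]bb   read b → write a, move right, go to A
A | ba__a[b]b   read b → write _, move left, go to B
B | ba__[a]_b
The non-blank tape span at halt is ba__a_b.

ba__a_b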